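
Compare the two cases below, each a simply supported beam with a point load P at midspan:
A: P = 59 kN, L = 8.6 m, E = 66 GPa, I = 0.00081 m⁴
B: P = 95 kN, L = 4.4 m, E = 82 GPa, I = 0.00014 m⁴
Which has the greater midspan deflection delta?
Model: a simply supported beam with a point load P at midspan, so delta = (P·L^3) / (48·E·I) (SI units).
  A: delta = (59000 × 8.6^3) / (48 × (6.6 × 10¹⁰) × 0.00081) = 0.01462 m = 14.62 mm
  B: delta = (95000 × 4.4^3) / (48 × (8.2 × 10¹⁰) × 0.00014) = 0.01469 m = 14.69 mm
14.69 mm > 14.62 mm, so B is larger.
Final answer: B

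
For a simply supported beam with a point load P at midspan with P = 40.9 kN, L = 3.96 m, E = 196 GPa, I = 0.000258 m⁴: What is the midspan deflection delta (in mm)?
Model: a simply supported beam with a point load P at midspan, so delta = (P·L^3) / (48·E·I).
Convert to SI units:
  P = 40.9 kN = 40900 N
  E = 196 GPa = 1.96 × 10¹¹ Pa
Substitute:
  delta = (40900 × 3.96^3) / (48 × (1.96 × 10¹¹) × 0.000258)
  delta = 0.001046 m
Convert: delta = 0.001046 m = 1.046 mm
Final answer: delta = 1.046 mm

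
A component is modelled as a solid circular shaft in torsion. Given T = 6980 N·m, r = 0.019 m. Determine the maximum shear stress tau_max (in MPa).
Model: a solid circular shaft in torsion, so tau_max = (2·T) / (π·r^3).
Substitute:
  tau_max = (2 × 6980) / (π × 0.019^3)
  tau_max = 6.479 × 10⁸ Pa
Convert: tau_max = 6.479 × 10⁸ Pa = 647.9 MPa
Final answer: tau_max = 647.9 MPa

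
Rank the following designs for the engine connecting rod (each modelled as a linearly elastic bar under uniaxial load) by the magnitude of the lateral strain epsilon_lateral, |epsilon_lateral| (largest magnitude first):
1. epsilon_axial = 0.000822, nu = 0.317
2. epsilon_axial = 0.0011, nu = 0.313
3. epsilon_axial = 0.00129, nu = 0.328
Model: a linearly elastic bar under uniaxial load, so epsilon_lateral = -nu·epsilon_axial (SI units).
  Case 1: epsilon_lateral = -(0.317 × 0.000822) = -0.0002606
  Case 2: epsilon_lateral = -(0.313 × 0.0011) = -0.0003443
  Case 3: epsilon_lateral = -(0.328 × 0.00129) = -0.0004231
Ordering by |epsilon_lateral|: 0.0004231 (case 3) > 0.0003443 (case 2) > 0.0002606 (case 1)
Final answer: 3, 2, 1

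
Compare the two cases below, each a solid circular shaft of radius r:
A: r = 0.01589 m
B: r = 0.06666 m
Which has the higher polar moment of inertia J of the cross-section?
Model: a solid circular shaft of radius r, so J = (π·r^4) / 2 (SI units).
  A: J = (π × 0.01589^4) / 2 = 1.001 × 10⁻⁷ m⁴
  B: J = (π × 0.06666^4) / 2 = 3.102 × 10⁻⁵ m⁴
3.102 × 10⁻⁵ m⁴ > 1.001 × 10⁻⁷ m⁴, so B is larger.
Final answer: B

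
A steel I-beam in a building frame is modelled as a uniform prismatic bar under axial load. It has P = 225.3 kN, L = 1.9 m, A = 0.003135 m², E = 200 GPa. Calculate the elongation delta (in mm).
Model: a uniform prismatic bar under axial load, so delta = (P·L) / (A·E).
Convert to SI units:
  P = 225.3 kN = 225300 N
  E = 200 GPa = 2 × 10¹¹ Pa
Substitute:
  delta = (225300 × 1.9) / (0.003135 × (2 × 10¹¹))
  delta = 0.0006827 m
Convert: delta = 0.0006827 m = 0.6827 mm
Final answer: delta = 0.6827 mm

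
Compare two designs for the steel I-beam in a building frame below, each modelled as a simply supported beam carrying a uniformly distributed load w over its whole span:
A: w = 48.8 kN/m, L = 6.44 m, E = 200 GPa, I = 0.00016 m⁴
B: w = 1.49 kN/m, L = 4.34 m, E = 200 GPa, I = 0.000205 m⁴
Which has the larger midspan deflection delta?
Model: a simply supported beam carrying a uniformly distributed load w over its whole span, so delta = (5·w·L^4) / (384·E·I) (SI units).
  A: delta = (5 × 48800 × 6.44^4) / (384 × (2 × 10¹¹) × 0.00016) = 0.03415 m = 34.15 mm
  B: delta = (5 × 1490 × 4.34^4) / (384 × (2 × 10¹¹) × 0.000205) = 0.0001679 m = 0.1679 mm
34.15 mm > 0.1679 mm, so A is larger.
Final answer: A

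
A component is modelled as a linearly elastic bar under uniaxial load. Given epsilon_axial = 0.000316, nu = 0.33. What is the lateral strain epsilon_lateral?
Model: a linearly elastic bar under uniaxial load, so epsilon_lateral = -nu·epsilon_axial.
Substitute:
  epsilon_lateral = -(0.33 × 0.000316)
  epsilon_lateral = -0.0001043
Final answer: epsilon_lateral = -0.0001043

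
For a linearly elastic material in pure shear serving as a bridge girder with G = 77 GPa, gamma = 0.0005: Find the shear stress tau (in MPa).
Model: a linearly elastic material in pure shear, so tau = G·gamma.
Convert to SI units:
  G = 77 GPa = 7.7 × 10¹⁰ Pa
Substitute:
  tau = (7.7 × 10¹⁰) × 0.0005
  tau = 3.85 × 10⁷ Pa
Convert: tau = 3.85 × 10⁷ Pa = 38.5 MPa
Final answer: tau = 38.5 MPa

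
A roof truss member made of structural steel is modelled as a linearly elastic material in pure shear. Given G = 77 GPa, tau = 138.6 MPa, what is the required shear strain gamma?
Model: a linearly elastic material in pure shear, so tau = G·gamma.
Solve for gamma: gamma = tau / G.
Convert to SI units:
  G = 77 GPa = 7.7 × 10¹⁰ Pa
  tau = 138.6 MPa = 1.386 × 10⁸ Pa
Substitute:
  gamma = (1.386 × 10⁸) / (7.7 × 10¹⁰)
  gamma = 0.0018
Final answer: gamma = 0.0018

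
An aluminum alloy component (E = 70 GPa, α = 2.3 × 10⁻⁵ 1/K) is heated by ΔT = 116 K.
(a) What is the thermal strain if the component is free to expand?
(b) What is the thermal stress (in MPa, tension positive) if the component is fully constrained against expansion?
(a) Free thermal strain ε_th = α·ΔT = (2.3 × 10⁻⁵) × 116 = 0.002668
(b) Fully constrained, the expansion is suppressed, so σ = -E·α·ΔT. Convert E = 70 GPa = 7 × 10¹⁰ Pa.
  σ = -(7 × 10¹⁰) × (2.3 × 10⁻⁵) × 116 = -1.868 × 10⁸ Pa = -186.8 MPa (compressive)
Final answer: (a) ε_th = 0.002668, (b) σ = -186.8 MPa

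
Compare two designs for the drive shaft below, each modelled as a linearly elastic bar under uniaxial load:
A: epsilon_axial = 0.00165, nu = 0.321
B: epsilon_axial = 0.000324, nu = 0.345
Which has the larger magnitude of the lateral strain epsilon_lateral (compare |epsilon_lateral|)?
Model: a linearly elastic bar under uniaxial load, so epsilon_lateral = -nu·epsilon_axial (SI units).
  A: epsilon_lateral = -(0.321 × 0.00165) = -0.0005296
  B: epsilon_lateral = -(0.345 × 0.000324) = -0.0001118
|epsilon_lateral|: A = 0.0005296, B = 0.0001118, so A is larger in magnitude.
Final answer: A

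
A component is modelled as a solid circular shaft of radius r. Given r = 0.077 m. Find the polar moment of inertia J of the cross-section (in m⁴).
Model: a solid circular shaft of radius r, so J = (π·r^4) / 2.
Substitute:
  J = (π × 0.077^4) / 2
  J = 5.522 × 10⁻⁵ m⁴
Final answer: J = 5.522 × 10⁻⁵ m⁴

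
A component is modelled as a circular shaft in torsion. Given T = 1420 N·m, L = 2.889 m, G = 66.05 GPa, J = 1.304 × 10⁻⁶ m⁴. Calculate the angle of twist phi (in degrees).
Model: a circular shaft in torsion, so phi = (T·L) / (G·J).
Convert to SI units:
  G = 66.05 GPa = 6.605 × 10¹⁰ Pa
Substitute:
  phi = (1420 × 2.889) / ((6.605 × 10¹⁰) × (1.304 × 10⁻⁶))
  phi = 0.04763 rad
Convert to degrees: phi = 0.04763 × 180/π = 2.729°
Final answer: phi = 2.729°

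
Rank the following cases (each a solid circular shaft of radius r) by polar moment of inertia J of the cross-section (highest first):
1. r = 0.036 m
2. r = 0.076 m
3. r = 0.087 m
Model: a solid circular shaft of radius r, so J = (π·r^4) / 2 (SI units).
  Case 1: J = (π × 0.036^4) / 2 = 2.638 × 10⁻⁶ m⁴
  Case 2: J = (π × 0.076^4) / 2 = 5.241 × 10⁻⁵ m⁴
  Case 3: J = (π × 0.087^4) / 2 = 8.999 × 10⁻⁵ m⁴
Ordering: 8.999 × 10⁻⁵ m⁴ (case 3) > 5.241 × 10⁻⁵ m⁴ (case 2) > 2.638 × 10⁻⁶ m⁴ (case 1)
Final answer: 3, 2, 1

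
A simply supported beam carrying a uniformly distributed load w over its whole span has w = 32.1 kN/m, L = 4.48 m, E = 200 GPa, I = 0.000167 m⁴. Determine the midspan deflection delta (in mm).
Model: a simply supported beam carrying a uniformly distributed load w over its whole span, so delta = (5·w·L^4) / (384·E·I).
Convert to SI units:
  w = 32.1 kN/m = 32100 N/m
  E = 200 GPa = 2 × 10¹¹ Pa
Substitute:
  delta = (5 × 32100 × 4.48^4) / (384 × (2 × 10¹¹) × 0.000167)
  delta = 0.005041 m
Convert: delta = 0.005041 m = 5.041 mm
Final answer: delta = 5.041 mm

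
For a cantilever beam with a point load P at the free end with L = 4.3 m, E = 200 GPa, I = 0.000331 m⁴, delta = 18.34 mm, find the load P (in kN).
Model: a cantilever beam with a point load P at the free end, so delta = (P·L^3) / (3·E·I).
Solve for P: P = (3·delta·E·I) / L^3.
Convert to SI units:
  E = 200 GPa = 2 × 10¹¹ Pa
  delta = 18.34 mm = 0.01834 m
Substitute:
  P = (3 × 0.01834 × (2 × 10¹¹) × 0.000331) / 4.3^3
  P = 45810 N
Convert: P = 45810 N = 45.81 kN
Final answer: P = 45.81 kN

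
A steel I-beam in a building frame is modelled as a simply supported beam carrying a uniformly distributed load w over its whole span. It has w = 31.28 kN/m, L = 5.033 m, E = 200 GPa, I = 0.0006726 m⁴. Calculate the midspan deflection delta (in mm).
Model: a simply supported beam carrying a uniformly distributed load w over its whole span, so delta = (5·w·L^4) / (384·E·I).
Convert to SI units:
  w = 31.28 kN/m = 31280 N/m
  E = 200 GPa = 2 × 10¹¹ Pa
Substitute:
  delta = (5 × 31280 × 5.033^4) / (384 × (2 × 10¹¹) × 0.0006726)
  delta = 0.001943 m
Convert: delta = 0.001943 m = 1.943 mm
Final answer: delta = 1.943 mm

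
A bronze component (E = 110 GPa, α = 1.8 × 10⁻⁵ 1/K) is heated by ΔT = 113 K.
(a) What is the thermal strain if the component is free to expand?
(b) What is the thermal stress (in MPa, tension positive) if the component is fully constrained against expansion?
(a) Free thermal strain ε_th = α·ΔT = (1.8 × 10⁻⁵) × 113 = 0.002034
(b) Fully constrained, the expansion is suppressed, so σ = -E·α·ΔT. Convert E = 110 GPa = 1.1 × 10¹¹ Pa.
  σ = -(1.1 × 10¹¹) × (1.8 × 10⁻⁵) × 113 = -2.237 × 10⁸ Pa = -223.7 MPa (compressive)
Final answer: (a) ε_th = 0.002034, (b) σ = -223.7 MPa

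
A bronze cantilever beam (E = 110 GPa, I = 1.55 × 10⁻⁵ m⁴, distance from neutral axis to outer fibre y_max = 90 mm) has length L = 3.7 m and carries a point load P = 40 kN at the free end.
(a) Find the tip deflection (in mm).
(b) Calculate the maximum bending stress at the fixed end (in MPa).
(a) Tip deflection of a cantilever with an end point load: δ = P·L^3 / (3·E·I). Convert P = 40 kN = 40000 N, E = 110 GPa = 1.1 × 10¹¹ Pa.
  δ = (40000 × 3.7^3) / (3 × (1.1 × 10¹¹) × (1.55 × 10⁻⁵)) = 0.3961 m = 396.1 mm
(b) Maximum bending moment at the fixed end: M = P·L = 40000 × 3.7 = 148000 N·m. Convert y_max = 90 mm = 0.09 m.
  σ = M·y_max / I = (148000 × 0.09) / (1.55 × 10⁻⁵) = 8.594 × 10⁸ Pa = 859.4 MPa
Final answer: (a) δ = 396.1 mm, (b) σ = 859.4 MPa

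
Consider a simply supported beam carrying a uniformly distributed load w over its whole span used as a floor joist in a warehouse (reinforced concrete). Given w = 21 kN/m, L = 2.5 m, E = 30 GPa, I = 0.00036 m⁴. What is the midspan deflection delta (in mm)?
Model: a simply supported beam carrying a uniformly distributed load w over its whole span, so delta = (5·w·L^4) / (384·E·I).
Convert to SI units:
  w = 21 kN/m = 21000 N/m
  E = 30 GPa = 3 × 10¹⁰ Pa
Substitute:
  delta = (5 × 21000 × 2.5^4) / (384 × (3 × 10¹⁰) × 0.00036)
  delta = 0.000989 m
Convert: delta = 0.000989 m = 0.989 mm
Final answer: delta = 0.989 mm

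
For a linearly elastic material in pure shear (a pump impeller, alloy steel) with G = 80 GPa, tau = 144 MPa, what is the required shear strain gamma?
Model: a linearly elastic material in pure shear, so tau = G·gamma.
Solve for gamma: gamma = tau / G.
Convert to SI units:
  G = 80 GPa = 8 × 10¹⁰ Pa
  tau = 144 MPa = 1.44 × 10⁸ Pa
Substitute:
  gamma = (1.44 × 10⁸) / (8 × 10¹⁰)
  gamma = 0.0018
Final answer: gamma = 0.0018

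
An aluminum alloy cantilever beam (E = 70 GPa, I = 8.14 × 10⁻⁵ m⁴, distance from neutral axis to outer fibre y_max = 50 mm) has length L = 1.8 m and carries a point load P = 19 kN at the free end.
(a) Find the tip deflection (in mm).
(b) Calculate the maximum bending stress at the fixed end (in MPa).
(a) Tip deflection of a cantilever with an end point load: δ = P·L^3 / (3·E·I). Convert P = 19 kN = 19000 N, E = 70 GPa = 7 × 10¹⁰ Pa.
  δ = (19000 × 1.8^3) / (3 × (7 × 10¹⁰) × (8.14 × 10⁻⁵)) = 0.006482 m = 6.482 mm
(b) Maximum bending moment at the fixed end: M = P·L = 19000 × 1.8 = 34200 N·m. Convert y_max = 50 mm = 0.05 m.
  σ = M·y_max / I = (34200 × 0.05) / (8.14 × 10⁻⁵) = 2.101 × 10⁷ Pa = 21.01 MPa
Final answer: (a) δ = 6.482 mm, (b) σ = 21.01 MPa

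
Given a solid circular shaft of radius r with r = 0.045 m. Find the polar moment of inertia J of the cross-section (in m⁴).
Model: a solid circular shaft of radius r, so J = (π·r^4) / 2.
Substitute:
  J = (π × 0.045^4) / 2
  J = 6.441 × 10⁻⁶ m⁴
Final answer: J = 6.441 × 10⁻⁶ m⁴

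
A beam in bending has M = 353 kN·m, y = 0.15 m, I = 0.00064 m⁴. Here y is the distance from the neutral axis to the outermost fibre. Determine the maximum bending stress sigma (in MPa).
Model: a beam in bending, so sigma = (M·y) / I.
Convert to SI units:
  M = 353 kN·m = 353000 N·m
Substitute:
  sigma = (353000 × 0.15) / 0.00064
  sigma = 8.273 × 10⁷ Pa
Convert: sigma = 8.273 × 10⁷ Pa = 82.73 MPa
Final answer: sigma = 82.73 MPa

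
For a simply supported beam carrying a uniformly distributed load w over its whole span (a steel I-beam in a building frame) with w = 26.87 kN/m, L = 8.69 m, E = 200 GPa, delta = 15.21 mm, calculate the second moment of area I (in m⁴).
Model: a simply supported beam carrying a uniformly distributed load w over its whole span, so delta = (5·w·L^4) / (384·E·I).
Solve for I: I = (5·w·L^4) / (384·delta·E).
Convert to SI units:
  w = 26.87 kN/m = 26870 N/m
  E = 200 GPa = 2 × 10¹¹ Pa
  delta = 15.21 mm = 0.01521 m
Substitute:
  I = (5 × 26870 × 8.69^4) / (384 × 0.01521 × (2 × 10¹¹))
  I = 0.0006559 m⁴
Final answer: I = 0.0006559 m⁴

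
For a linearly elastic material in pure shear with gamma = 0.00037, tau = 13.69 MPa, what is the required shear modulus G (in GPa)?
Model: a linearly elastic material in pure shear, so tau = G·gamma.
Solve for G: G = tau / gamma.
Convert to SI units:
  tau = 13.69 MPa = 1.369 × 10⁷ Pa
Substitute:
  G = (1.369 × 10⁷) / 0.00037
  G = 3.7 × 10¹⁰ Pa
Convert: G = 3.7 × 10¹⁰ Pa = 37 GPa
Final answer: G = 37 GPa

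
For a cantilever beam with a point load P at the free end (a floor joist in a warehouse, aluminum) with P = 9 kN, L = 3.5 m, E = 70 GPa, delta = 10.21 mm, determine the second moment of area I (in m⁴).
Model: a cantilever beam with a point load P at the free end, so delta = (P·L^3) / (3·E·I).
Solve for I: I = (P·L^3) / (3·delta·E).
Convert to SI units:
  P = 9 kN = 9000 N
  E = 70 GPa = 7 × 10¹⁰ Pa
  delta = 10.21 mm = 0.01021 m
Substitute:
  I = (9000 × 3.5^3) / (3 × 0.01021 × (7 × 10¹⁰))
  I = 0.00018 m⁴
Final answer: I = 0.00018 m⁴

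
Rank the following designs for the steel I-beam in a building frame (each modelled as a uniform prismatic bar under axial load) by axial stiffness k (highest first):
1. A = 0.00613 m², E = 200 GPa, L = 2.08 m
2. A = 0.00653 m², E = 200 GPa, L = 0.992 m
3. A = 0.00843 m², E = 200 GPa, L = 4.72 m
Model: a uniform prismatic bar under axial load, so k = (A·E) / L (SI units).
  Case 1: k = (0.00613 × (2 × 10¹¹)) / 2.08 = 5.894 × 10⁸ N/m = 589.4 MN/m
  Case 2: k = (0.00653 × (2 × 10¹¹)) / 0.992 = 1.317 × 10⁹ N/m = 1317 MN/m
  Case 3: k = (0.00843 × (2 × 10¹¹)) / 4.72 = 3.572 × 10⁸ N/m = 357.2 MN/m
Ordering: 1317 MN/m (case 2) > 589.4 MN/m (case 1) > 357.2 MN/m (case 3)
Final answer: 2, 1, 3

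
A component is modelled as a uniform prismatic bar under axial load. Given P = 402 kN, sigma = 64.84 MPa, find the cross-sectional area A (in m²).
Model: a uniform prismatic bar under axial load, so sigma = P / A.
Solve for A: A = P / sigma.
Convert to SI units:
  P = 402 kN = 402000 N
  sigma = 64.84 MPa = 6.484 × 10⁷ Pa
Substitute:
  A = 402000 / (6.484 × 10⁷)
  A = 0.0062 m²
Final answer: A = 0.0062 m²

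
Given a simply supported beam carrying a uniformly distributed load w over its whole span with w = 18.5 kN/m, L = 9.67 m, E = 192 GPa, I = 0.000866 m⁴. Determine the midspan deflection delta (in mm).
Model: a simply supported beam carrying a uniformly distributed load w over its whole span, so delta = (5·w·L^4) / (384·E·I).
Convert to SI units:
  w = 18.5 kN/m = 18500 N/m
  E = 192 GPa = 1.92 × 10¹¹ Pa
Substitute:
  delta = (5 × 18500 × 9.67^4) / (384 × (1.92 × 10¹¹) × 0.000866)
  delta = 0.01267 m
Convert: delta = 0.01267 m = 12.67 mm
Final answer: delta = 12.67 mm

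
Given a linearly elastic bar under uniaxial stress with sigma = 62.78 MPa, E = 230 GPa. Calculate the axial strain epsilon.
Model: a linearly elastic bar under uniaxial stress, so epsilon = sigma / E.
Convert to SI units:
  sigma = 62.78 MPa = 6.278 × 10⁷ Pa
  E = 230 GPa = 2.3 × 10¹¹ Pa
Substitute:
  epsilon = (6.278 × 10⁷) / (2.3 × 10¹¹)
  epsilon = 0.000273
Final answer: epsilon = 0.000273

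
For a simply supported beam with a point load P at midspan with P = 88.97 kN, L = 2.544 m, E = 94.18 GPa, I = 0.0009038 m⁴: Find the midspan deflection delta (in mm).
Model: a simply supported beam with a point load P at midspan, so delta = (P·L^3) / (48·E·I).
Convert to SI units:
  P = 88.97 kN = 88970 N
  E = 94.18 GPa = 9.418 × 10¹⁰ Pa
Substitute:
  delta = (88970 × 2.544^3) / (48 × (9.418 × 10¹⁰) × 0.0009038)
  delta = 0.0003585 m
Convert: delta = 0.0003585 m = 0.3585 mm
Final answer: delta = 0.3585 mm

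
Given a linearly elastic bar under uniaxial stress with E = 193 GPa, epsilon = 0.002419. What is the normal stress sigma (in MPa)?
Model: a linearly elastic bar under uniaxial stress, so sigma = E·epsilon.
Convert to SI units:
  E = 193 GPa = 1.93 × 10¹¹ Pa
Substitute:
  sigma = (1.93 × 10¹¹) × 0.002419
  sigma = 4.669 × 10⁸ Pa
Convert: sigma = 4.669 × 10⁸ Pa = 466.9 MPa
Final answer: sigma = 466.9 MPa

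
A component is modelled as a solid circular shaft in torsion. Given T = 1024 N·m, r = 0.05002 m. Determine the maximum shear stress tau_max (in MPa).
Model: a solid circular shaft in torsion, so tau_max = (2·T) / (π·r^3).
Substitute:
  tau_max = (2 × 1024) / (π × 0.05002^3)
  tau_max = 5.209 × 10⁶ Pa
Convert: tau_max = 5.209 × 10⁶ Pa = 5.209 MPa
Final answer: tau_max = 5.209 MPa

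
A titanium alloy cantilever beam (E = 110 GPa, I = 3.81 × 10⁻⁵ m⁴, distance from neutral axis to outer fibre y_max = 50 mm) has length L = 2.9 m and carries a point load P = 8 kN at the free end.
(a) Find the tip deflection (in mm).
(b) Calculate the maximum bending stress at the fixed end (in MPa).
(a) Tip deflection of a cantilever with an end point load: δ = P·L^3 / (3·E·I). Convert P = 8 kN = 8000 N, E = 110 GPa = 1.1 × 10¹¹ Pa.
  δ = (8000 × 2.9^3) / (3 × (1.1 × 10¹¹) × (3.81 × 10⁻⁵)) = 0.01552 m = 15.52 mm
(b) Maximum bending moment at the fixed end: M = P·L = 8000 × 2.9 = 23200 N·m. Convert y_max = 50 mm = 0.05 m.
  σ = M·y_max / I = (23200 × 0.05) / (3.81 × 10⁻⁵) = 3.045 × 10⁷ Pa = 30.45 MPa
Final answer: (a) δ = 15.52 mm, (b) σ = 30.45 MPa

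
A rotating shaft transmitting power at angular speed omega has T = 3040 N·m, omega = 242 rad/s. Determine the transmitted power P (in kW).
Model: a rotating shaft transmitting power at angular speed omega, so P = T·omega.
Substitute:
  P = 3040 × 242
  P = 735700 W
Convert: P = 735700 W = 735.7 kW
Final answer: P = 735.7 kW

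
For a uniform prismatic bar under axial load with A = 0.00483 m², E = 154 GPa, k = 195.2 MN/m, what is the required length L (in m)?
Model: a uniform prismatic bar under axial load, so k = (A·E) / L.
Solve for L: L = (A·E) / k.
Convert to SI units:
  E = 154 GPa = 1.54 × 10¹¹ Pa
  k = 195.2 MN/m = 1.952 × 10⁸ N/m
Substitute:
  L = (0.00483 × (1.54 × 10¹¹)) / (1.952 × 10⁸)
  L = 3.811 m
Final answer: L = 3.811 m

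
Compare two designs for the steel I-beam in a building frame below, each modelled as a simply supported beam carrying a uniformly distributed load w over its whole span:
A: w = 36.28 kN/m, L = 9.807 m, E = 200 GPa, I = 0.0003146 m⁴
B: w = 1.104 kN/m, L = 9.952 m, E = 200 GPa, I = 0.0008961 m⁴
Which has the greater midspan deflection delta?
Model: a simply supported beam carrying a uniformly distributed load w over its whole span, so delta = (5·w·L^4) / (384·E·I) (SI units).
  A: delta = (5 × 36280 × 9.807^4) / (384 × (2 × 10¹¹) × 0.0003146) = 0.06945 m = 69.45 mm
  B: delta = (5 × 1104 × 9.952^4) / (384 × (2 × 10¹¹) × 0.0008961) = 0.0007868 m = 0.7868 mm
69.45 mm > 0.7868 mm, so A is larger.
Final answer: A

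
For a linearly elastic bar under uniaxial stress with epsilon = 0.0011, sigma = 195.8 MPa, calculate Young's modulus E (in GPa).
Model: a linearly elastic bar under uniaxial stress, so sigma = E·epsilon.
Solve for E: E = sigma / epsilon.
Convert to SI units:
  sigma = 195.8 MPa = 1.958 × 10⁸ Pa
Substitute:
  E = (1.958 × 10⁸) / 0.0011
  E = 1.78 × 10¹¹ Pa
Convert: E = 1.78 × 10¹¹ Pa = 178 GPa
Final answer: E = 178 GPa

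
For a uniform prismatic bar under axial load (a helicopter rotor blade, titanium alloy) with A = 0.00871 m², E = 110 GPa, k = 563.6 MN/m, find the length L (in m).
Model: a uniform prismatic bar under axial load, so k = (A·E) / L.
Solve for L: L = (A·E) / k.
Convert to SI units:
  E = 110 GPa = 1.1 × 10¹¹ Pa
  k = 563.6 MN/m = 5.636 × 10⁸ N/m
Substitute:
  L = (0.00871 × (1.1 × 10¹¹)) / (5.636 × 10⁸)
  L = 1.7 m
Final answer: L = 1.7 m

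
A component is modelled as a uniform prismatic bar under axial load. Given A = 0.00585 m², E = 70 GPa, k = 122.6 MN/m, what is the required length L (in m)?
Model: a uniform prismatic bar under axial load, so k = (A·E) / L.
Solve for L: L = (A·E) / k.
Convert to SI units:
  E = 70 GPa = 7 × 10¹⁰ Pa
  k = 122.6 MN/m = 1.226 × 10⁸ N/m
Substitute:
  L = (0.00585 × (7 × 10¹⁰)) / (1.226 × 10⁸)
  L = 3.34 m
Final answer: L = 3.34 m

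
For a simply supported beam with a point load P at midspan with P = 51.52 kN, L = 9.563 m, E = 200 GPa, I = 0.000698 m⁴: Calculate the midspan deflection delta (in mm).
Model: a simply supported beam with a point load P at midspan, so delta = (P·L^3) / (48·E·I).
Convert to SI units:
  P = 51.52 kN = 51520 N
  E = 200 GPa = 2 × 10¹¹ Pa
Substitute:
  delta = (51520 × 9.563^3) / (48 × (2 × 10¹¹) × 0.000698)
  delta = 0.006724 m
Convert: delta = 0.006724 m = 6.724 mm
Final answer: delta = 6.724 mm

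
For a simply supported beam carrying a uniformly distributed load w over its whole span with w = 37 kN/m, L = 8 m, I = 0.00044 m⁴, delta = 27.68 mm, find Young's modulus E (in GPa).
Model: a simply supported beam carrying a uniformly distributed load w over its whole span, so delta = (5·w·L^4) / (384·E·I).
Solve for E: E = (5·w·L^4) / (384·delta·I).
Convert to SI units:
  w = 37 kN/m = 37000 N/m
  delta = 27.68 mm = 0.02768 m
Substitute:
  E = (5 × 37000 × 8^4) / (384 × 0.02768 × 0.00044)
  E = 1.62 × 10¹¹ Pa
Convert: E = 1.62 × 10¹¹ Pa = 162 GPa
Final answer: E = 162 GPa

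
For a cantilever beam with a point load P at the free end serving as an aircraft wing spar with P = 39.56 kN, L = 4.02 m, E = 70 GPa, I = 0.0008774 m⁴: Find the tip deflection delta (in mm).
Model: a cantilever beam with a point load P at the free end, so delta = (P·L^3) / (3·E·I).
Convert to SI units:
  P = 39.56 kN = 39560 N
  E = 70 GPa = 7 × 10¹⁰ Pa
Substitute:
  delta = (39560 × 4.02^3) / (3 × (7 × 10¹⁰) × 0.0008774)
  delta = 0.01395 m
Convert: delta = 0.01395 m = 13.95 mm
Final answer: delta = 13.95 mm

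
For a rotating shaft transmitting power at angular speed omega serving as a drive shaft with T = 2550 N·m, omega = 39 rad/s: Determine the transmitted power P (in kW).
Model: a rotating shaft transmitting power at angular speed omega, so P = T·omega.
Substitute:
  P = 2550 × 39
  P = 99450 W
Convert: P = 99450 W = 99.45 kW
Final answer: P = 99.45 kW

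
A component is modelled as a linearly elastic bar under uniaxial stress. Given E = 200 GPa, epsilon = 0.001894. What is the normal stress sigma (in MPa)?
Model: a linearly elastic bar under uniaxial stress, so sigma = E·epsilon.
Convert to SI units:
  E = 200 GPa = 2 × 10¹¹ Pa
Substitute:
  sigma = (2 × 10¹¹) × 0.001894
  sigma = 3.788 × 10⁸ Pa
Convert: sigma = 3.788 × 10⁸ Pa = 378.8 MPa
Final answer: sigma = 378.8 MPa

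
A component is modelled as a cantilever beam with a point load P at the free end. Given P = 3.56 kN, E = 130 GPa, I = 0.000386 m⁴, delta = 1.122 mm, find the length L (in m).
Model: a cantilever beam with a point load P at the free end, so delta = (P·L^3) / (3·E·I).
Solve for L: L = ((3·delta·E·I) / P)^(1/3).
Convert to SI units:
  P = 3.56 kN = 3560 N
  E = 130 GPa = 1.3 × 10¹¹ Pa
  delta = 1.122 mm = 0.001122 m
Substitute:
  L = ((3 × 0.001122 × (1.3 × 10¹¹) × 0.000386) / 3560)^(1/3)
  L = 3.62 m
Final answer: L = 3.62 m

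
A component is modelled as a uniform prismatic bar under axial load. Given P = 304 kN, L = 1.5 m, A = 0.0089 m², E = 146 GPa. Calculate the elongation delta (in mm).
Model: a uniform prismatic bar under axial load, so delta = (P·L) / (A·E).
Convert to SI units:
  P = 304 kN = 304000 N
  E = 146 GPa = 1.46 × 10¹¹ Pa
Substitute:
  delta = (304000 × 1.5) / (0.0089 × (1.46 × 10¹¹))
  delta = 0.0003509 m
Convert: delta = 0.0003509 m = 0.3509 mm
Final answer: delta = 0.3509 mm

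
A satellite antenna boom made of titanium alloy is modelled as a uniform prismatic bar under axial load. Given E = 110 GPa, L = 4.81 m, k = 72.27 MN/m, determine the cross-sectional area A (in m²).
Model: a uniform prismatic bar under axial load, so k = (A·E) / L.
Solve for A: A = (k·L) / E.
Convert to SI units:
  E = 110 GPa = 1.1 × 10¹¹ Pa
  k = 72.27 MN/m = 7.227 × 10⁷ N/m
Substitute:
  A = ((7.227 × 10⁷) × 4.81) / (1.1 × 10¹¹)
  A = 0.00316 m²
Final answer: A = 0.00316 m²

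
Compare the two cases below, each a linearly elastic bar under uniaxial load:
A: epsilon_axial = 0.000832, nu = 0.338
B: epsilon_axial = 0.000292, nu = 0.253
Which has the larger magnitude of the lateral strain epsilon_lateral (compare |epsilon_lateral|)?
Model: a linearly elastic bar under uniaxial load, so epsilon_lateral = -nu·epsilon_axial (SI units).
  A: epsilon_lateral = -(0.338 × 0.000832) = -0.0002812
  B: epsilon_lateral = -(0.253 × 0.000292) = -7.388 × 10⁻⁵
|epsilon_lateral|: A = 0.0002812, B = 7.388 × 10⁻⁵, so A is larger in magnitude.
Final answer: A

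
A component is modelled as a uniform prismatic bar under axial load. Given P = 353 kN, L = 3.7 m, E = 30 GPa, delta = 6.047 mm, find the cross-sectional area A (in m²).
Model: a uniform prismatic bar under axial load, so delta = (P·L) / (A·E).
Solve for A: A = (P·L) / (delta·E).
Convert to SI units:
  P = 353 kN = 353000 N
  E = 30 GPa = 3 × 10¹⁰ Pa
  delta = 6.047 mm = 0.006047 m
Substitute:
  A = (353000 × 3.7) / (0.006047 × (3 × 10¹⁰))
  A = 0.0072 m²
Final answer: A = 0.0072 m²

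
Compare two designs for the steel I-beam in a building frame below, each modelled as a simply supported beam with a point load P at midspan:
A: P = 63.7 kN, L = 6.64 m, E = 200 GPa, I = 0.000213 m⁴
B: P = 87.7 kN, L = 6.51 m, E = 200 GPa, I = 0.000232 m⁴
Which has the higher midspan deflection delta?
Model: a simply supported beam with a point load P at midspan, so delta = (P·L^3) / (48·E·I) (SI units).
  A: delta = (63700 × 6.64^3) / (48 × (2 × 10¹¹) × 0.000213) = 0.00912 m = 9.12 mm
  B: delta = (87700 × 6.51^3) / (48 × (2 × 10¹¹) × 0.000232) = 0.01086 m = 10.86 mm
10.86 mm > 9.12 mm, so B is larger.
Final answer: B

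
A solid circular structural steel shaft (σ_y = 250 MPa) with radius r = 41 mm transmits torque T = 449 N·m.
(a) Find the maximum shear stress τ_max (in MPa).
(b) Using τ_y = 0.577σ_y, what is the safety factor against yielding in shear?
(a) For a solid circular shaft, τ_max = T·r/J with J = π·r^4/2, i.e. τ_max = 2·T / (π·r^3). Convert r = 41 mm = 0.041 m.
  τ_max = (2 × 449) / (π × 0.041^3) = 4.147 × 10⁶ Pa = 4.147 MPa
(b) τ_y = 0.577 × 250 = 144.25 MPa
  SF = τ_y/τ_max = 144.25 / 4.147 = 34.78
Final answer: (a) τ_max = 4.147 MPa, (b) SF = 34.78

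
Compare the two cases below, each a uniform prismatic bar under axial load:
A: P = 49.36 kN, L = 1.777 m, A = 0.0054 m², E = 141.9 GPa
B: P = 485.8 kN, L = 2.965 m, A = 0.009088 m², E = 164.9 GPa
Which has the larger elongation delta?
Model: a uniform prismatic bar under axial load, so delta = (P·L) / (A·E) (SI units).
  A: delta = (49360 × 1.777) / (0.0054 × (1.419 × 10¹¹)) = 0.0001145 m = 0.1145 mm
  B: delta = (485800 × 2.965) / (0.009088 × (1.649 × 10¹¹)) = 0.0009612 m = 0.9612 mm
0.9612 mm > 0.1145 mm, so B is larger.
Final answer: B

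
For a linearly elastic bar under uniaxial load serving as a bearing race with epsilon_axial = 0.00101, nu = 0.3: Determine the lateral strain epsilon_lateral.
Model: a linearly elastic bar under uniaxial load, so epsilon_lateral = -nu·epsilon_axial.
Substitute:
  epsilon_lateral = -(0.3 × 0.00101)
  epsilon_lateral = -0.000303
Final answer: epsilon_lateral = -0.000303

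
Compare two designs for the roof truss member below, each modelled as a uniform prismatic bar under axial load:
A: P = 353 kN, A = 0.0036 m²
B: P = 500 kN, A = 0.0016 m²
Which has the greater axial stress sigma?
Model: a uniform prismatic bar under axial load, so sigma = P / A (SI units).
  A: sigma = 353000 / 0.0036 = 9.806 × 10⁷ Pa = 98.06 MPa
  B: sigma = 500000 / 0.0016 = 3.125 × 10⁸ Pa = 312.5 MPa
312.5 MPa > 98.06 MPa, so B is larger.
Final answer: B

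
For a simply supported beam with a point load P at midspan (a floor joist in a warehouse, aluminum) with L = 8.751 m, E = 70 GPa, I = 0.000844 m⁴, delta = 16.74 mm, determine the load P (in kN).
Model: a simply supported beam with a point load P at midspan, so delta = (P·L^3) / (48·E·I).
Solve for P: P = (48·delta·E·I) / L^3.
Convert to SI units:
  E = 70 GPa = 7 × 10¹⁰ Pa
  delta = 16.74 mm = 0.01674 m
Substitute:
  P = (48 × 0.01674 × (7 × 10¹⁰) × 0.000844) / 8.751^3
  P = 70840 N
Convert: P = 70840 N = 70.84 kN
Final answer: P = 70.84 kN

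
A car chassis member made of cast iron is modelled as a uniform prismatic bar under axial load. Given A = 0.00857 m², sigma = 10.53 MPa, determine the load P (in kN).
Model: a uniform prismatic bar under axial load, so sigma = P / A.
Solve for P: P = sigma·A.
Convert to SI units:
  sigma = 10.53 MPa = 1.053 × 10⁷ Pa
Substitute:
  P = (1.053 × 10⁷) × 0.00857
  P = 90240 N
Convert: P = 90240 N = 90.24 kN
Final answer: P = 90.24 kN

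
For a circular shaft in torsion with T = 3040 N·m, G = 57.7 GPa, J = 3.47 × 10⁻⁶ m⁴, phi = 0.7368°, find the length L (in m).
Model: a circular shaft in torsion, so phi = (T·L) / (G·J).
Solve for L: L = (phi·G·J) / T.
Convert to SI units:
  G = 57.7 GPa = 5.77 × 10¹⁰ Pa
  phi = 0.7368° = 0.01286 rad
Substitute:
  L = (0.01286 × (5.77 × 10¹⁰) × (3.47 × 10⁻⁶)) / 3040
  L = 0.847 m
Final answer: L = 0.847 m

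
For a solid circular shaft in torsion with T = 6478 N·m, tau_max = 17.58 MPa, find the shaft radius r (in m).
Model: a solid circular shaft in torsion, so tau_max = (2·T) / (π·r^3).
Solve for r: r = ((2·T) / (π·tau_max))^(1/3).
Convert to SI units:
  tau_max = 17.58 MPa = 1.758 × 10⁷ Pa
Substitute:
  r = ((2 × 6478) / (π × (1.758 × 10⁷)))^(1/3)
  r = 0.06167 m
Final answer: r = 0.06167 m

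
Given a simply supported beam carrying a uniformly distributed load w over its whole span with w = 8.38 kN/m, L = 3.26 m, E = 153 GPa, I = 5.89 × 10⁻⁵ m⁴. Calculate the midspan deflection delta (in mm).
Model: a simply supported beam carrying a uniformly distributed load w over its whole span, so delta = (5·w·L^4) / (384·E·I).
Convert to SI units:
  w = 8.38 kN/m = 8380 N/m
  E = 153 GPa = 1.53 × 10¹¹ Pa
Substitute:
  delta = (5 × 8380 × 3.26^4) / (384 × (1.53 × 10¹¹) × (5.89 × 10⁻⁵))
  delta = 0.001368 m
Convert: delta = 0.001368 m = 1.368 mm
Final answer: delta = 1.368 mm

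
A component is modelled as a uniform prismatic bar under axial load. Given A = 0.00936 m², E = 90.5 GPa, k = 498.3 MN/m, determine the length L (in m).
Model: a uniform prismatic bar under axial load, so k = (A·E) / L.
Solve for L: L = (A·E) / k.
Convert to SI units:
  E = 90.5 GPa = 9.05 × 10¹⁰ Pa
  k = 498.3 MN/m = 4.983 × 10⁸ N/m
Substitute:
  L = (0.00936 × (9.05 × 10¹⁰)) / (4.983 × 10⁸)
  L = 1.7 m
Final answer: L = 1.7 m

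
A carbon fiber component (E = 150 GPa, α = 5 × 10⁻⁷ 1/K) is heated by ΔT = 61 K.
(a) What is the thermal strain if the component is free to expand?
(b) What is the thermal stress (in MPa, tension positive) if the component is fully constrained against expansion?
(a) Free thermal strain ε_th = α·ΔT = (5 × 10⁻⁷) × 61 = 3.05 × 10⁻⁵
(b) Fully constrained, the expansion is suppressed, so σ = -E·α·ΔT. Convert E = 150 GPa = 1.5 × 10¹¹ Pa.
  σ = -(1.5 × 10¹¹) × (5 × 10⁻⁷) × 61 = -4.575 × 10⁶ Pa = -4.575 MPa (compressive)
Final answer: (a) ε_th = 3.05 × 10⁻⁵, (b) σ = -4.575 MPa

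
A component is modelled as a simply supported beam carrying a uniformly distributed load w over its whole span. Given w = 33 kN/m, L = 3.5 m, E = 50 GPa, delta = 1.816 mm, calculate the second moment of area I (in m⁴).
Model: a simply supported beam carrying a uniformly distributed load w over its whole span, so delta = (5·w·L^4) / (384·E·I).
Solve for I: I = (5·w·L^4) / (384·delta·E).
Convert to SI units:
  w = 33 kN/m = 33000 N/m
  E = 50 GPa = 5 × 10¹⁰ Pa
  delta = 1.816 mm = 0.001816 m
Substitute:
  I = (5 × 33000 × 3.5^4) / (384 × 0.001816 × (5 × 10¹⁰))
  I = 0.0007101 m⁴
Final answer: I = 0.0007101 m⁴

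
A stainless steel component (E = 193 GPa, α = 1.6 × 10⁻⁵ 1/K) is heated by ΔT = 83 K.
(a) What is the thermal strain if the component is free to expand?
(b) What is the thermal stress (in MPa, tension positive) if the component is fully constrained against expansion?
(a) Free thermal strain ε_th = α·ΔT = (1.6 × 10⁻⁵) × 83 = 0.001328
(b) Fully constrained, the expansion is suppressed, so σ = -E·α·ΔT. Convert E = 193 GPa = 1.93 × 10¹¹ Pa.
  σ = -(1.93 × 10¹¹) × (1.6 × 10⁻⁵) × 83 = -2.563 × 10⁸ Pa = -256.3 MPa (compressive)
Final answer: (a) ε_th = 0.001328, (b) σ = -256.3 MPa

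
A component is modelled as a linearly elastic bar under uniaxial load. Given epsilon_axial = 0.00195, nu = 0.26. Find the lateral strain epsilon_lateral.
Model: a linearly elastic bar under uniaxial load, so epsilon_lateral = -nu·epsilon_axial.
Substitute:
  epsilon_lateral = -(0.26 × 0.00195)
  epsilon_lateral = -0.000507
Final answer: epsilon_lateral = -0.000507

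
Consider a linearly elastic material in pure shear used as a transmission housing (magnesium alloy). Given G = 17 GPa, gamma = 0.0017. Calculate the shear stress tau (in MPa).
Model: a linearly elastic material in pure shear, so tau = G·gamma.
Convert to SI units:
  G = 17 GPa = 1.7 × 10¹⁰ Pa
Substitute:
  tau = (1.7 × 10¹⁰) × 0.0017
  tau = 2.89 × 10⁷ Pa
Convert: tau = 2.89 × 10⁷ Pa = 28.9 MPa
Final answer: tau = 28.9 MPa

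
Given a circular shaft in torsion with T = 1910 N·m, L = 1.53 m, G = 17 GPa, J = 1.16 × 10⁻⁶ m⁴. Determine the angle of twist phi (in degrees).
Model: a circular shaft in torsion, so phi = (T·L) / (G·J).
Convert to SI units:
  G = 17 GPa = 1.7 × 10¹⁰ Pa
Substitute:
  phi = (1910 × 1.53) / ((1.7 × 10¹⁰) × (1.16 × 10⁻⁶))
  phi = 0.1482 rad
Convert to degrees: phi = 0.1482 × 180/π = 8.491°
Final answer: phi = 8.491°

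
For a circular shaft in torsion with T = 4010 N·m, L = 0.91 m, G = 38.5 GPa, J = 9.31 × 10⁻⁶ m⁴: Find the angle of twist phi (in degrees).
Model: a circular shaft in torsion, so phi = (T·L) / (G·J).
Convert to SI units:
  G = 38.5 GPa = 3.85 × 10¹⁰ Pa
Substitute:
  phi = (4010 × 0.91) / ((3.85 × 10¹⁰) × (9.31 × 10⁻⁶))
  phi = 0.01018 rad
Convert to degrees: phi = 0.01018 × 180/π = 0.5833°
Final answer: phi = 0.5833°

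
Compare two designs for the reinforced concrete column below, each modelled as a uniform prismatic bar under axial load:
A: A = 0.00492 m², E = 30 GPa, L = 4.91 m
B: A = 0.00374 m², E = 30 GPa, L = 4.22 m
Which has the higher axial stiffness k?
Model: a uniform prismatic bar under axial load, so k = (A·E) / L (SI units).
  A: k = (0.00492 × (3 × 10¹⁰)) / 4.91 = 3.006 × 10⁷ N/m = 30.06 MN/m
  B: k = (0.00374 × (3 × 10¹⁰)) / 4.22 = 2.659 × 10⁷ N/m = 26.59 MN/m
30.06 MN/m > 26.59 MN/m, so A is larger.
Final answer: A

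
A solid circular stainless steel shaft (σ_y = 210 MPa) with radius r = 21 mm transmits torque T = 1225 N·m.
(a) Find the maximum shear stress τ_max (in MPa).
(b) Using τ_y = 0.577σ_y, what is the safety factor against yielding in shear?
(a) For a solid circular shaft, τ_max = T·r/J with J = π·r^4/2, i.e. τ_max = 2·T / (π·r^3). Convert r = 21 mm = 0.021 m.
  τ_max = (2 × 1225) / (π × 0.021^3) = 8.421 × 10⁷ Pa = 84.21 MPa
(b) τ_y = 0.577 × 210 = 121.17 MPa
  SF = τ_y/τ_max = 121.17 / 84.21 = 1.439
Final answer: (a) τ_max = 84.21 MPa, (b) SF = 1.439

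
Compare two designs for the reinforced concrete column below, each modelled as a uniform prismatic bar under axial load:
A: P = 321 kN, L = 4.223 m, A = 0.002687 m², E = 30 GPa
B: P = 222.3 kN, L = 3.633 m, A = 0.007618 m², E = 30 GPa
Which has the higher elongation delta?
Model: a uniform prismatic bar under axial load, so delta = (P·L) / (A·E) (SI units).
  A: delta = (321000 × 4.223) / (0.002687 × (3 × 10¹⁰)) = 0.01682 m = 16.82 mm
  B: delta = (222300 × 3.633) / (0.007618 × (3 × 10¹⁰)) = 0.003534 m = 3.534 mm
16.82 mm > 3.534 mm, so A is larger.
Final answer: A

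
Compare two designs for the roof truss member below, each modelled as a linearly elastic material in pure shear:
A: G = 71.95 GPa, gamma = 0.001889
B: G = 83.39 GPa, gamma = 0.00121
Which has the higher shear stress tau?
Model: a linearly elastic material in pure shear, so tau = G·gamma (SI units).
  A: tau = (7.195 × 10¹⁰) × 0.001889 = 1.359 × 10⁸ Pa = 135.9 MPa
  B: tau = (8.339 × 10¹⁰) × 0.00121 = 1.009 × 10⁸ Pa = 100.9 MPa
135.9 MPa > 100.9 MPa, so A is larger.
Final answer: A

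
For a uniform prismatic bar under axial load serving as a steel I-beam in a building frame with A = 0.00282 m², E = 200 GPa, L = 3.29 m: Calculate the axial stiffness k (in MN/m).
Model: a uniform prismatic bar under axial load, so k = (A·E) / L.
Convert to SI units:
  E = 200 GPa = 2 × 10¹¹ Pa
Substitute:
  k = (0.00282 × (2 × 10¹¹)) / 3.29
  k = 1.714 × 10⁸ N/m
Convert: k = 1.714 × 10⁸ N/m = 171.4 MN/m
Final answer: k = 171.4 MN/m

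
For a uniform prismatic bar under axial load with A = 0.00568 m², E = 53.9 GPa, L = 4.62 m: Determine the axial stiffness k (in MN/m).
Model: a uniform prismatic bar under axial load, so k = (A·E) / L.
Convert to SI units:
  E = 53.9 GPa = 5.39 × 10¹⁰ Pa
Substitute:
  k = (0.00568 × (5.39 × 10¹⁰)) / 4.62
  k = 6.627 × 10⁷ N/m
Convert: k = 6.627 × 10⁷ N/m = 66.27 MN/m
Final answer: k = 66.27 MN/m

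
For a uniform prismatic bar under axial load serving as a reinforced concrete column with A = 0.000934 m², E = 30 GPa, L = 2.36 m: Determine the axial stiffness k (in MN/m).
Model: a uniform prismatic bar under axial load, so k = (A·E) / L.
Convert to SI units:
  E = 30 GPa = 3 × 10¹⁰ Pa
Substitute:
  k = (0.000934 × (3 × 10¹⁰)) / 2.36
  k = 1.187 × 10⁷ N/m
Convert: k = 1.187 × 10⁷ N/m = 11.87 MN/m
Final answer: k = 11.87 MN/m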